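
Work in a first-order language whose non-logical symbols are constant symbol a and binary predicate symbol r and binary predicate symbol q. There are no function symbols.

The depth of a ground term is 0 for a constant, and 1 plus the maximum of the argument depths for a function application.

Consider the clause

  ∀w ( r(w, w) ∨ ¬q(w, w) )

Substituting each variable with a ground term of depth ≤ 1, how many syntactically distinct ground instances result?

1

Ground terms of depth ≤ 1:
  With no function symbols every ground term is a constant, so there is exactly 1 ground term at every depth bound.
  N_0 = 1
  N_1 = 1
So there is exactly 1 ground term available for substitution.
The clause has 1 distinct variable (w), which appears in the body. In the free term algebra distinct substitutions yield syntactically distinct ground instances.
Number of ground instances = 1.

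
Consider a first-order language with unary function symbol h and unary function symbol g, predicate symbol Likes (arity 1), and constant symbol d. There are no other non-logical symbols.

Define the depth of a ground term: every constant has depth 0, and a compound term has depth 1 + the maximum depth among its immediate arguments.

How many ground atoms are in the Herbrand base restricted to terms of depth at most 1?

3

First count ground terms of depth ≤ 1.
If N_k denotes the number of depth-≤k ground terms, the 1 constant gives N_0 = 1, and each function symbol of arity r contributes N_{k-1}^r new terms at level k: N_k = 1 + N_{k-1} + N_{k-1}.
N_0 = 1
N_1 = 1 + 1 + 1 = 3
Explicitly: d, h(d), g(d).
So |H| = 3.
Each predicate of arity r yields |H|^r ground atoms (one per choice of an r-tuple from H):
  Likes: 3
Total ground atoms: 3.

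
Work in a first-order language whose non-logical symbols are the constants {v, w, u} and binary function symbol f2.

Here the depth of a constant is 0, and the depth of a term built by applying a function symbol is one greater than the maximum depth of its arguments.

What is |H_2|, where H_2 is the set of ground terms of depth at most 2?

147

Let N_k = |{terms of depth ≤ k}|. Then N_0 = 3 and N_k = 3 + N_{k-1}^2 for k ≥ 1 (one summand per function symbol, arity giving the exponent).
N_0 = 3
N_1 = 3 + 3^2 = 12
N_2 = 3 + 12^2 = 147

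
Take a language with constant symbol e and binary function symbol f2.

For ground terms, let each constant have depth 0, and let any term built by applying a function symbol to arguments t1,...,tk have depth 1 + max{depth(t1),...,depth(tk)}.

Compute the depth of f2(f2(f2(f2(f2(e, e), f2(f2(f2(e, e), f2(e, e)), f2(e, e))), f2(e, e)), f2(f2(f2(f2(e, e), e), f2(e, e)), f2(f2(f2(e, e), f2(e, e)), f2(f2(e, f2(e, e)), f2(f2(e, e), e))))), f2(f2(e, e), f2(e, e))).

7

depth(f2(e, e)) = 1 + max(0, 0) = 1
depth(f2(f2(e, e), f2(e, e))) = 1 + max(1, 1) = 2
depth(f2(f2(f2(e, e), f2(e, e)), f2(e, e))) = 1 + max(2, 1) = 3
depth(f2(f2(e, e), f2(f2(f2(e, e), f2(e, e)), f2(e, e)))) = 1 + max(1, 3) = 4
depth(f2(f2(f2(e, e), f2(f2(f2(e, e), f2(e, e)), f2(e, e))), f2(e, e))) = 1 + max(4, 1) = 5
depth(f2(f2(e, e), e)) = 1 + max(1, 0) = 2
depth(f2(f2(f2(e, e), e), f2(e, e))) = 1 + max(2, 1) = 3
depth(f2(e, f2(e, e))) = 1 + max(0, 1) = 2
depth(f2(f2(e, f2(e, e)), f2(f2(e, e), e))) = 1 + max(2, 2) = 3
depth(f2(f2(f2(e, e), f2(e, e)), f2(f2(e, f2(e, e)), f2(f2(e, e), e)))) = 1 + max(2, 3) = 4
depth(f2(f2(f2(f2(e, e), e), f2(e, e)), f2(f2(f2(e, e), f2(e, e)), f2(f2(e, f2(e, e)), f2(f2(e, e), e))))) = 1 + max(3, 4) = 5
depth(f2(f2(f2(f2(e, e), f2(f2(f2(e, e), f2(e, e)), f2(e, e))), f2(e, e)), f2(f2(f2(f2(e, e), e), f2(e, e)), f2(f2(f2(e, e), f2(e, e)), f2(f2(e, f2(e, e)), f2(f2(e, e), e)))))) = 1 + max(5, 5) = 6
depth(f2(f2(f2(f2(f2(e, e), f2(f2(f2(e, e), f2(e, e)), f2(e, e))), f2(e, e)), f2(f2(f2(f2(e, e), e), f2(e, e)), f2(f2(f2(e, e), f2(e, e)), f2(f2(e, f2(e, e)), f2(f2(e, e), e))))), f2(f2(e, e), f2(e, e)))) = 1 + max(6, 2) = 7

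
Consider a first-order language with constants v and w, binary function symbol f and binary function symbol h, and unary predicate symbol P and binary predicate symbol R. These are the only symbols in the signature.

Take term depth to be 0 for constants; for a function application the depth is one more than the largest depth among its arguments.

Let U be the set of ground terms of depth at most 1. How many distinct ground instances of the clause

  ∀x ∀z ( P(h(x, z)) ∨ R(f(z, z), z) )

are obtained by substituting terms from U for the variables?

100

Ground terms of depth ≤ 1:
  Write N_k for the number of ground terms of depth ≤ k. A term of depth ≤ k is either a constant or a function symbol applied to arguments of depth ≤ k−1, so N_k = 2 + N_{k-1}^2 + N_{k-1}^2.
  N_0 = 2
  N_1 = 2 + 2^2 + 2^2 = 10
So there are 10 ground terms available for substitution.
There are 2 variables to instantiate (x, z), each occurring in at least one literal, so different choices give different ground instances.
Number of ground instances = 10^2 = 100.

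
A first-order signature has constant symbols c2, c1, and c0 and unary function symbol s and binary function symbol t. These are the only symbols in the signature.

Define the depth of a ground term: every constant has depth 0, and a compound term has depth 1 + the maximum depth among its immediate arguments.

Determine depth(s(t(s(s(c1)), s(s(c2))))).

4

depth(s(c1)) = 1 + depth(c1) = 1 + 0 = 1
depth(s(s(c1))) = 1 + depth(s(c1)) = 1 + 1 = 2
depth(s(c2)) = 1 + depth(c2) = 1 + 0 = 1
depth(s(s(c2))) = 1 + depth(s(c2)) = 1 + 1 = 2
depth(t(s(s(c1)), s(s(c2)))) = 1 + max(2, 2) = 3
depth(s(t(s(s(c1)), s(s(c2))))) = 1 + depth(t(s(s(c1)), s(s(c2)))) = 1 + 3 = 4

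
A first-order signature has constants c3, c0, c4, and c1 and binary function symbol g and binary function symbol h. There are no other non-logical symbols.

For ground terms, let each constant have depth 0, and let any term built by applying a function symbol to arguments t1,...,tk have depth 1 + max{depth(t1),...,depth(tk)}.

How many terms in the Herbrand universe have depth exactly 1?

32

Let N_k count ground terms of depth at most k. Each non-constant term of depth ≤ k is some function symbol applied to depth-≤(k−1) arguments, giving N_k = 4 + N_{k-1}^2 + N_{k-1}^2.
N_0 = 4
N_1 = 4 + 4^2 + 4^2 = 36
Terms of depth exactly 1: N_1 − N_0 = 36 − 4 = 32.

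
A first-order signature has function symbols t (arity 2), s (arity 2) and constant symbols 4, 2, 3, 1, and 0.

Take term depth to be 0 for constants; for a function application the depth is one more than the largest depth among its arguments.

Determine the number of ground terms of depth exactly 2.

6000

Write N_k for the number of ground terms of depth ≤ k. A term of depth ≤ k is either a constant or a function symbol applied to arguments of depth ≤ k−1, so N_k = 5 + N_{k-1}^2 + N_{k-1}^2.
N_0 = 5
N_1 = 5 + 5^2 + 5^2 = 55
N_2 = 5 + 55^2 + 55^2 = 6055
Terms of depth exactly 2: N_2 − N_1 = 6055 − 55 = 6000.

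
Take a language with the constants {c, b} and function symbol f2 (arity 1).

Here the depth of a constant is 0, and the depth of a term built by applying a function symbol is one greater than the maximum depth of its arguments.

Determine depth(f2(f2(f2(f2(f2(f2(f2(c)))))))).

depth(f2(c)) = 1 + depth(c) = 1 + 0 = 1
depth(f2(f2(c))) = 1 + depth(f2(c)) = 1 + 1 = 2
depth(f2(f2(f2(c)))) = 1 + depth(f2(f2(c))) = 1 + 2 = 3
depth(f2(f2(f2(f2(c))))) = 1 + depth(f2(f2(f2(c)))) = 1 + 3 = 4
depth(f2(f2(f2(f2(f2(c)))))) = 1 + depth(f2(f2(f2(f2(c))))) = 1 + 4 = 5
depth(f2(f2(f2(f2(f2(f2(c))))))) = 1 + depth(f2(f2(f2(f2(f2(c)))))) = 1 + 5 = 6
depth(f2(f2(f2(f2(f2(f2(f2(c)))))))) = 1 + depth(f2(f2(f2(f2(f2(f2(c))))))) = 1 + 6 = 7

7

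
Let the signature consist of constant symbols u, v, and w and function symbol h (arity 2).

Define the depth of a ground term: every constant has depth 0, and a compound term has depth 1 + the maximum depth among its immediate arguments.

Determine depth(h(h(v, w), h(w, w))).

2

depth(h(v, w)) = 1 + max(0, 0) = 1
depth(h(w, w)) = 1 + max(0, 0) = 1
depth(h(h(v, w), h(w, w))) = 1 + max(1, 1) = 2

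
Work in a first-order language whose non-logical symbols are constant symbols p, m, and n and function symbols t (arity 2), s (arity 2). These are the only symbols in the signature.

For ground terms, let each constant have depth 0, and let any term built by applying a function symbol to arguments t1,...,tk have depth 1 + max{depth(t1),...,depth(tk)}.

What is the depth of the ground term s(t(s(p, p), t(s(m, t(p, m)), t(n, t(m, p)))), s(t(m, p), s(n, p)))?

5

depth(s(p, p)) = 1 + max(0, 0) = 1
depth(t(p, m)) = 1 + max(0, 0) = 1
depth(s(m, t(p, m))) = 1 + max(0, 1) = 2
depth(t(m, p)) = 1 + max(0, 0) = 1
depth(t(n, t(m, p))) = 1 + max(0, 1) = 2
depth(t(s(m, t(p, m)), t(n, t(m, p)))) = 1 + max(2, 2) = 3
depth(t(s(p, p), t(s(m, t(p, m)), t(n, t(m, p))))) = 1 + max(1, 3) = 4
depth(s(n, p)) = 1 + max(0, 0) = 1
depth(s(t(m, p), s(n, p))) = 1 + max(1, 1) = 2
depth(s(t(s(p, p), t(s(m, t(p, m)), t(n, t(m, p)))), s(t(m, p), s(n, p)))) = 1 + max(4, 2) = 5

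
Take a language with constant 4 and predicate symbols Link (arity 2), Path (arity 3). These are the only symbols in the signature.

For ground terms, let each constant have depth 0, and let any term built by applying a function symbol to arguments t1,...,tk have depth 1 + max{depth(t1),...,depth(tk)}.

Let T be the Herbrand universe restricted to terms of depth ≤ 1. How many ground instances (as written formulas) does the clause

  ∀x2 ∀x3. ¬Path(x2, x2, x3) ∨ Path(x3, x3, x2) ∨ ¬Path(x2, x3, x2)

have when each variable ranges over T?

Ground terms of depth ≤ 1:
  With no function symbols every ground term is a constant, so there is exactly 1 ground term at every depth bound.
  N_0 = 1
  N_1 = 1
So there is exactly 1 ground term available for substitution.
Each of x2, x3 ranges independently over the available ground terms, and distinct assignments produce distinct instances.
Number of ground instances = 1^2 = 1.

1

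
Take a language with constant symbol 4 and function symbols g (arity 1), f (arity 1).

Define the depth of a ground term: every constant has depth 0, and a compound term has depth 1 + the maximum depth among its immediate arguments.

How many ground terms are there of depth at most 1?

Count level by level. With function symbols g/1, f/1, the terms of depth ≤ k are the 1 constant together with each function applied to depth-≤(k−1) tuples, so N_k = 1 + N_{k-1} + N_{k-1}.
N_0 = 1
N_1 = 1 + 1 + 1 = 3
Explicitly: 4, g(4), f(4).

3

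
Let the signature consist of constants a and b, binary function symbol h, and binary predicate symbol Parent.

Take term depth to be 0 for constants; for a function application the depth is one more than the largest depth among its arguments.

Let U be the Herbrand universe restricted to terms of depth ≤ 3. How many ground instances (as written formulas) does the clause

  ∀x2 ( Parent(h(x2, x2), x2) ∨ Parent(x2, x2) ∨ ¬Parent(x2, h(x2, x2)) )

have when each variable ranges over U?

1446

Ground terms of depth ≤ 3:
  If N_k denotes the number of depth-≤k ground terms, the 2 constants give N_0 = 2, and each function symbol of arity r contributes N_{k-1}^r new terms at level k: N_k = 2 + N_{k-1}^2.
  N_0 = 2
  N_1 = 2 + 2^2 = 6
  N_2 = 2 + 6^2 = 38
  N_3 = 2 + 38^2 = 1446
So there are 1446 ground terms available for substitution.
There is 1 variable to instantiate (x2),  occurring in at least one literal, so different choices give different ground instances.
Number of ground instances = 1446.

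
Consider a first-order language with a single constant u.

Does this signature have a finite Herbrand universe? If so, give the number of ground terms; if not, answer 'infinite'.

There are no function symbols, so the only ground term is the single constant.
The Herbrand universe is {u}, finite with 1 element.

1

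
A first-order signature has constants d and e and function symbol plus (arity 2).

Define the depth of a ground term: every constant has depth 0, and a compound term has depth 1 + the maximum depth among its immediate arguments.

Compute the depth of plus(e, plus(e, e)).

2

depth(plus(e, e)) = 1 + max(0, 0) = 1
depth(plus(e, plus(e, e))) = 1 + max(0, 1) = 2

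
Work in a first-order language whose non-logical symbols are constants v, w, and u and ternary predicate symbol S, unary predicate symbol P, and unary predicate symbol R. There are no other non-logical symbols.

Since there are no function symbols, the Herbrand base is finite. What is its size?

33

With no function symbols, the Herbrand universe is just the 3 constants.
Ground atoms per predicate: S: 3^3 = 27, P: 3, R: 3.
Herbrand base size = 27 + 3 + 3 = 33.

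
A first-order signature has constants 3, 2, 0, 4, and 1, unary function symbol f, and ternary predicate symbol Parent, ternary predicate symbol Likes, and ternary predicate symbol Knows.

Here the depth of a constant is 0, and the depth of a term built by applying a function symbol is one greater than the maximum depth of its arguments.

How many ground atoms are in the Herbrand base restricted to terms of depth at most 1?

3000

First count ground terms of depth ≤ 1.
Let N_k count ground terms of depth at most k. Each non-constant term of depth ≤ k is some function symbol applied to depth-≤(k−1) arguments, giving N_k = 5 + N_{k-1}.
N_0 = 5
N_1 = 5 + 5 = 10
So |H| = 10.
Each predicate of arity r yields |H|^r ground atoms (one per choice of an r-tuple from H):
  Parent: 10^3 = 1000;  Likes: 10^3 = 1000;  Knows: 10^3 = 1000
Total ground atoms: 1000 + 1000 + 1000 = 3000.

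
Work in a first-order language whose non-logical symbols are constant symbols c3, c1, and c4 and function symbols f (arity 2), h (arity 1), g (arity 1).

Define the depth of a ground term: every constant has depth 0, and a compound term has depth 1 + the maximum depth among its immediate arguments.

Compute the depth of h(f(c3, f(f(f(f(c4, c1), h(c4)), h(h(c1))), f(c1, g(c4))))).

depth(f(c4, c1)) = 1 + max(0, 0) = 1
depth(h(c4)) = 1 + depth(c4) = 1 + 0 = 1
depth(f(f(c4, c1), h(c4))) = 1 + max(1, 1) = 2
depth(h(c1)) = 1 + depth(c1) = 1 + 0 = 1
depth(h(h(c1))) = 1 + depth(h(c1)) = 1 + 1 = 2
depth(f(f(f(c4, c1), h(c4)), h(h(c1)))) = 1 + max(2, 2) = 3
depth(g(c4)) = 1 + depth(c4) = 1 + 0 = 1
depth(f(c1, g(c4))) = 1 + max(0, 1) = 2
depth(f(f(f(f(c4, c1), h(c4)), h(h(c1))), f(c1, g(c4)))) = 1 + max(3, 2) = 4
depth(f(c3, f(f(f(f(c4, c1), h(c4)), h(h(c1))), f(c1, g(c4))))) = 1 + max(0, 4) = 5
depth(h(f(c3, f(f(f(f(c4, c1), h(c4)), h(h(c1))), f(c1, g(c4)))))) = 1 + depth(f(c3, f(f(f(f(c4, c1), h(c4)), h(h(c1))), f(c1, g(c4))))) = 1 + 5 = 6

6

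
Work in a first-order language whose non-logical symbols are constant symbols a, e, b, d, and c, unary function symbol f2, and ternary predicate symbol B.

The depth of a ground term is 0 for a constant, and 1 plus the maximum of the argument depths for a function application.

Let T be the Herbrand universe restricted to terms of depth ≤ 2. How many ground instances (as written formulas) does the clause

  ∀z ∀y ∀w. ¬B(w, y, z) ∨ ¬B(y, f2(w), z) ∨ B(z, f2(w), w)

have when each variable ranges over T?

3375

Ground terms of depth ≤ 2:
  Let N_k count ground terms of depth at most k. Each non-constant term of depth ≤ k is some function symbol applied to depth-≤(k−1) arguments, giving N_k = 5 + N_{k-1}.
  N_0 = 5
  N_1 = 5 + 5 = 10
  N_2 = 5 + 10 = 15
So there are 15 ground terms available for substitution.
The clause has 3 distinct variables (z, y, w), each appearing in the body. In the free term algebra distinct substitutions yield syntactically distinct ground instances.
Number of ground instances = 15^3 = 3375.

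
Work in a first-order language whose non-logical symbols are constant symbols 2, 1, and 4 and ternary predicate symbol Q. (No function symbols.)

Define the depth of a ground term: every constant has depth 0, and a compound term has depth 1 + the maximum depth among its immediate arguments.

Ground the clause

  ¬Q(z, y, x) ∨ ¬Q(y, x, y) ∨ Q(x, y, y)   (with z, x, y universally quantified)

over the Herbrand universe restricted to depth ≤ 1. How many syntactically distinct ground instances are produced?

Ground terms of depth ≤ 1:
  With no function symbols every ground term is a constant, so there are exactly 3 ground terms at every depth bound.
  N_0 = 3
  N_1 = 3
  Explicitly: 2, 1, 4.
So there are 3 ground terms available for substitution.
Each of z, x, y ranges independently over the available ground terms, and distinct assignments produce distinct instances.
Number of ground instances = 3^3 = 27.

27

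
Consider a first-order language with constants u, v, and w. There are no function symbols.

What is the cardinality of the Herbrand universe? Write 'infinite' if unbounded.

3

There are no function symbols, so every ground term is one of the 3 constants.
The Herbrand universe is {u, v, w}, which is finite with 3 elements.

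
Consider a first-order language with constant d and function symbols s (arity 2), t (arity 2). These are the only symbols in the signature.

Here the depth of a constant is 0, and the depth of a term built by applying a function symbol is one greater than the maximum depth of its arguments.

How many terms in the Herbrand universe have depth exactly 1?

Count level by level. With function symbols s/2, t/2, the terms of depth ≤ k are the 1 constant together with each function applied to depth-≤(k−1) tuples, so N_k = 1 + N_{k-1}^2 + N_{k-1}^2.
N_0 = 1
N_1 = 1 + 1^2 + 1^2 = 3
Terms of depth exactly 1: N_1 − N_0 = 3 − 1 = 2.

2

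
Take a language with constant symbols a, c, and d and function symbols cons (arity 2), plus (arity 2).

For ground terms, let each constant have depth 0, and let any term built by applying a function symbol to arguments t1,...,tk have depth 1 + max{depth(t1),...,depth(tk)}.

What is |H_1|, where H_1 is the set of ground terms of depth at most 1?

21

If N_k denotes the number of depth-≤k ground terms, the 3 constants give N_0 = 3, and each function symbol of arity r contributes N_{k-1}^r new terms at level k: N_k = 3 + N_{k-1}^2 + N_{k-1}^2.
N_0 = 3
N_1 = 3 + 3^2 + 3^2 = 21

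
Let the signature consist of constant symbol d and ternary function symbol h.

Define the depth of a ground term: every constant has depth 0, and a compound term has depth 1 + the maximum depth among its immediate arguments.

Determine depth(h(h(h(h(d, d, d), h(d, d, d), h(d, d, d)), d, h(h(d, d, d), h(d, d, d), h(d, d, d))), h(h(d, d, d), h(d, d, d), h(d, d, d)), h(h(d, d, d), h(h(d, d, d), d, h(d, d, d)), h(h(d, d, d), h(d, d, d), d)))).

4

depth(h(d, d, d)) = 1 + max(0, 0, 0) = 1
depth(h(h(d, d, d), h(d, d, d), h(d, d, d))) = 1 + max(1, 1, 1) = 2
depth(h(h(h(d, d, d), h(d, d, d), h(d, d, d)), d, h(h(d, d, d), h(d, d, d), h(d, d, d)))) = 1 + max(2, 0, 2) = 3
depth(h(h(d, d, d), d, h(d, d, d))) = 1 + max(1, 0, 1) = 2
depth(h(h(d, d, d), h(d, d, d), d)) = 1 + max(1, 1, 0) = 2
depth(h(h(d, d, d), h(h(d, d, d), d, h(d, d, d)), h(h(d, d, d), h(d, d, d), d))) = 1 + max(1, 2, 2) = 3
depth(h(h(h(h(d, d, d), h(d, d, d), h(d, d, d)), d, h(h(d, d, d), h(d, d, d), h(d, d, d))), h(h(d, d, d), h(d, d, d), h(d, d, d)), h(h(d, d, d), h(h(d, d, d), d, h(d, d, d)), h(h(d, d, d), h(d, d, d), d)))) = 1 + max(3, 2, 3) = 4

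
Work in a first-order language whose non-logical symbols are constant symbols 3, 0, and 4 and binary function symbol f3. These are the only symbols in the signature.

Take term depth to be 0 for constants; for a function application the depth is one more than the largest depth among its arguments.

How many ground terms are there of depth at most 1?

Let N_k = |{terms of depth ≤ k}|. Then N_0 = 3 and N_k = 3 + N_{k-1}^2 for k ≥ 1 (one summand per function symbol, arity giving the exponent).
N_0 = 3
N_1 = 3 + 3^2 = 12
Explicitly: 3, 0, 4, f3(3, 3), f3(3, 0), f3(3, 4), f3(0, 3), f3(0, 0), f3(0, 4), f3(4, 3), f3(4, 0), f3(4, 4).

12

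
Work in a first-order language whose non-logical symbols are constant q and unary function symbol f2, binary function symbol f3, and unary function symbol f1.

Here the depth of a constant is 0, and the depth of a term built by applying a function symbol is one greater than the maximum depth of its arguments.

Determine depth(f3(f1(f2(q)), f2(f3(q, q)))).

3

depth(f2(q)) = 1 + depth(q) = 1 + 0 = 1
depth(f1(f2(q))) = 1 + depth(f2(q)) = 1 + 1 = 2
depth(f3(q, q)) = 1 + max(0, 0) = 1
depth(f2(f3(q, q))) = 1 + depth(f3(q, q)) = 1 + 1 = 2
depth(f3(f1(f2(q)), f2(f3(q, q)))) = 1 + max(2, 2) = 3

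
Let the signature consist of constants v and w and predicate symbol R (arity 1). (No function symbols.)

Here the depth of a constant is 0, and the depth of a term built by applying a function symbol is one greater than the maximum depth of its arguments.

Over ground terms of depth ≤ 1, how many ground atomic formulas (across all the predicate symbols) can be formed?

First count ground terms of depth ≤ 1.
With no function symbols every ground term is a constant, so there are exactly 2 ground terms at every depth bound.
N_0 = 2
N_1 = 2
Explicitly: v, w.
So |H| = 2.
A ground atom is a predicate applied to a tuple of terms from H, so the count is the sum over predicates of |H|^arity:
  R: 2
Total ground atoms: 2.

2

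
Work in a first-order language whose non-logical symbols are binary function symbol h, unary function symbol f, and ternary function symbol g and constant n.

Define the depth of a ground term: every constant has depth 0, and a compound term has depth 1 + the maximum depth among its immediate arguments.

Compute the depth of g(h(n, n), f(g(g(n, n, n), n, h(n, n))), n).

depth(h(n, n)) = 1 + max(0, 0) = 1
depth(g(n, n, n)) = 1 + max(0, 0, 0) = 1
depth(g(g(n, n, n), n, h(n, n))) = 1 + max(1, 0, 1) = 2
depth(f(g(g(n, n, n), n, h(n, n)))) = 1 + depth(g(g(n, n, n), n, h(n, n))) = 1 + 2 = 3
depth(g(h(n, n), f(g(g(n, n, n), n, h(n, n))), n)) = 1 + max(1, 3, 0) = 4

4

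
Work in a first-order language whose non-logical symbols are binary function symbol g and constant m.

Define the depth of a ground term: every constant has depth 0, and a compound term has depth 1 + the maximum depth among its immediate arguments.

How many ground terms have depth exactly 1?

Count level by level. With function symbols g/2, the terms of depth ≤ k are the 1 constant together with each function applied to depth-≤(k−1) tuples, so N_k = 1 + N_{k-1}^2.
N_0 = 1
N_1 = 1 + 1^2 = 2
Terms of depth exactly 1: N_1 − N_0 = 2 − 1 = 1.

1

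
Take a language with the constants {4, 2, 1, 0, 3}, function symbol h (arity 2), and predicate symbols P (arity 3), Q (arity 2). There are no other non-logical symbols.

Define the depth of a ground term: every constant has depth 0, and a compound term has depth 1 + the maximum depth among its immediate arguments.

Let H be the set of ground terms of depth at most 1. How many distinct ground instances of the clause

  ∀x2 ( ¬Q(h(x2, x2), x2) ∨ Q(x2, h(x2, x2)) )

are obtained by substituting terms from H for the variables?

Ground terms of depth ≤ 1:
  Count level by level. With function symbols h/2, the terms of depth ≤ k are the 5 constants together with each function applied to depth-≤(k−1) tuples, so N_k = 5 + N_{k-1}^2.
  N_0 = 5
  N_1 = 5 + 5^2 = 30
So there are 30 ground terms available for substitution.
The variable x2 ranges independently over the available ground terms, and distinct assignments produce distinct instances.
Number of ground instances = 30.

30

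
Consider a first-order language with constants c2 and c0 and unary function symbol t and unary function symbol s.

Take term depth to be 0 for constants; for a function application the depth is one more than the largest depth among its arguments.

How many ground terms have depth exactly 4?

Let N_k count ground terms of depth at most k. Each non-constant term of depth ≤ k is some function symbol applied to depth-≤(k−1) arguments, giving N_k = 2 + N_{k-1} + N_{k-1}.
N_0 = 2
N_1 = 2 + 2 + 2 = 6
N_2 = 2 + 6 + 6 = 14
N_3 = 2 + 14 + 14 = 30
N_4 = 2 + 30 + 30 = 62
Terms of depth exactly 4: N_4 − N_3 = 62 − 30 = 32.

32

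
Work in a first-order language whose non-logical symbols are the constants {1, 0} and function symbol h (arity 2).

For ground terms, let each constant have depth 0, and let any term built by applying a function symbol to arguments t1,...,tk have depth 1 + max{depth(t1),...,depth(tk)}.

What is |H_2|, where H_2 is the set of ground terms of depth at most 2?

If N_k denotes the number of depth-≤k ground terms, the 2 constants give N_0 = 2, and each function symbol of arity r contributes N_{k-1}^r new terms at level k: N_k = 2 + N_{k-1}^2.
N_0 = 2
N_1 = 2 + 2^2 = 6
N_2 = 2 + 6^2 = 38

38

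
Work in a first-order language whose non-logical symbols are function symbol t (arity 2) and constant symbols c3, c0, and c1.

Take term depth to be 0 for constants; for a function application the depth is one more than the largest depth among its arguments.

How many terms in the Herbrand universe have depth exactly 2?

135

Let N_k count ground terms of depth at most k. Each non-constant term of depth ≤ k is some function symbol applied to depth-≤(k−1) arguments, giving N_k = 3 + N_{k-1}^2.
N_0 = 3
N_1 = 3 + 3^2 = 12
N_2 = 3 + 12^2 = 147
Terms of depth exactly 2: N_2 − N_1 = 147 − 12 = 135.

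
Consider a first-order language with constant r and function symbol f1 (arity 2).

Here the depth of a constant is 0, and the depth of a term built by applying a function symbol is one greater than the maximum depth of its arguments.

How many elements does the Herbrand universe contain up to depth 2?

Let N_k count ground terms of depth at most k. Each non-constant term of depth ≤ k is some function symbol applied to depth-≤(k−1) arguments, giving N_k = 1 + N_{k-1}^2.
N_0 = 1
N_1 = 1 + 1^2 = 2
N_2 = 1 + 2^2 = 5

5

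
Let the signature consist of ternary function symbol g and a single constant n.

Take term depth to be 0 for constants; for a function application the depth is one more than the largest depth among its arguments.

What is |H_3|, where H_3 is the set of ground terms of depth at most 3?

730

Let N_k count ground terms of depth at most k. Each non-constant term of depth ≤ k is some function symbol applied to depth-≤(k−1) arguments, giving N_k = 1 + N_{k-1}^3.
N_0 = 1
N_1 = 1 + 1^3 = 2
N_2 = 1 + 2^3 = 9
N_3 = 1 + 9^3 = 730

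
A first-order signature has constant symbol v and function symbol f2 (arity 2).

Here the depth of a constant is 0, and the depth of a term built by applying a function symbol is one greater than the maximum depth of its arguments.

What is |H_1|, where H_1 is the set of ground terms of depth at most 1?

If N_k denotes the number of depth-≤k ground terms, the 1 constant gives N_0 = 1, and each function symbol of arity r contributes N_{k-1}^r new terms at level k: N_k = 1 + N_{k-1}^2.
N_0 = 1
N_1 = 1 + 1^2 = 2
Explicitly: v, f2(v, v).

2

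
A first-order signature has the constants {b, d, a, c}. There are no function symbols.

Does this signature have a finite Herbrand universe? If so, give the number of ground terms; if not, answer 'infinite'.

There are no function symbols, so every ground term is one of the 4 constants.
The Herbrand universe is {b, d, a, c}, which is finite with 4 elements.

4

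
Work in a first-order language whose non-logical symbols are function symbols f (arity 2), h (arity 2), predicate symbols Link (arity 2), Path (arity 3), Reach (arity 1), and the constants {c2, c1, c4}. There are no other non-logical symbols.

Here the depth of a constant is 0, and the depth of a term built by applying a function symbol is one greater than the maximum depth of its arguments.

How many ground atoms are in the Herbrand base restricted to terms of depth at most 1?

9723

First count ground terms of depth ≤ 1.
Let N_k count ground terms of depth at most k. Each non-constant term of depth ≤ k is some function symbol applied to depth-≤(k−1) arguments, giving N_k = 3 + N_{k-1}^2 + N_{k-1}^2.
N_0 = 3
N_1 = 3 + 3^2 + 3^2 = 21
So |H| = 21.
For each predicate symbol, the number of ground atoms is |H| raised to its arity; summing:
  Link: 21^2 = 441;  Path: 21^3 = 9261;  Reach: 21
Total ground atoms: 441 + 9261 + 21 = 9723.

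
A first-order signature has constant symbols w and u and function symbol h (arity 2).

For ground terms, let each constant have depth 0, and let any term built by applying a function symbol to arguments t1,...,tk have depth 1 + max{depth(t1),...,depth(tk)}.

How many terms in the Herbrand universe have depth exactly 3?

1408

If N_k denotes the number of depth-≤k ground terms, the 2 constants give N_0 = 2, and each function symbol of arity r contributes N_{k-1}^r new terms at level k: N_k = 2 + N_{k-1}^2.
N_0 = 2
N_1 = 2 + 2^2 = 6
N_2 = 2 + 6^2 = 38
N_3 = 2 + 38^2 = 1446
Terms of depth exactly 3: N_3 − N_2 = 1446 − 38 = 1408.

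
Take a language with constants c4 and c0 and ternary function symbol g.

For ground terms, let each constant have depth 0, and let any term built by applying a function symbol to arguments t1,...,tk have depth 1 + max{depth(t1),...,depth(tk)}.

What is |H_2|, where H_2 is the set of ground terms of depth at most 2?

1002

Count level by level. With function symbols g/3, the terms of depth ≤ k are the 2 constants together with each function applied to depth-≤(k−1) tuples, so N_k = 2 + N_{k-1}^3.
N_0 = 2
N_1 = 2 + 2^3 = 10
N_2 = 2 + 10^3 = 1002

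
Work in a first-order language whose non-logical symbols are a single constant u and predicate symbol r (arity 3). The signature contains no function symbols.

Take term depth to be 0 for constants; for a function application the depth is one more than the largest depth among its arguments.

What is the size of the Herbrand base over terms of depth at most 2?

First count ground terms of depth ≤ 2.
With no function symbols every ground term is a constant, so there is exactly 1 ground term at every depth bound.
N_0 = 1
N_1 = 1
N_2 = 1
So |H| = 1.
For each predicate symbol, the number of ground atoms is |H| raised to its arity; summing:
  r: 1^3 = 1
Total ground atoms: 1.

1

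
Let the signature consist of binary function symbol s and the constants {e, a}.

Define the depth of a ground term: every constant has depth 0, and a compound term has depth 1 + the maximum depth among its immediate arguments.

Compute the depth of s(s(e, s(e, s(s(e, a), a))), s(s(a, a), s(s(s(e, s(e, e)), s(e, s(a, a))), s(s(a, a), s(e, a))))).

6

depth(s(e, a)) = 1 + max(0, 0) = 1
depth(s(s(e, a), a)) = 1 + max(1, 0) = 2
depth(s(e, s(s(e, a), a))) = 1 + max(0, 2) = 3
depth(s(e, s(e, s(s(e, a), a)))) = 1 + max(0, 3) = 4
depth(s(a, a)) = 1 + max(0, 0) = 1
depth(s(e, e)) = 1 + max(0, 0) = 1
depth(s(e, s(e, e))) = 1 + max(0, 1) = 2
depth(s(e, s(a, a))) = 1 + max(0, 1) = 2
depth(s(s(e, s(e, e)), s(e, s(a, a)))) = 1 + max(2, 2) = 3
depth(s(s(a, a), s(e, a))) = 1 + max(1, 1) = 2
depth(s(s(s(e, s(e, e)), s(e, s(a, a))), s(s(a, a), s(e, a)))) = 1 + max(3, 2) = 4
depth(s(s(a, a), s(s(s(e, s(e, e)), s(e, s(a, a))), s(s(a, a), s(e, a))))) = 1 + max(1, 4) = 5
depth(s(s(e, s(e, s(s(e, a), a))), s(s(a, a), s(s(s(e, s(e, e)), s(e, s(a, a))), s(s(a, a), s(e, a)))))) = 1 + max(4, 5) = 6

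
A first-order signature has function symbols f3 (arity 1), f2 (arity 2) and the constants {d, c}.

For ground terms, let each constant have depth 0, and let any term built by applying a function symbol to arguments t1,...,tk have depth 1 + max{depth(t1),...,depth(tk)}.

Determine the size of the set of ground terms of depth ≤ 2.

If N_k denotes the number of depth-≤k ground terms, the 2 constants give N_0 = 2, and each function symbol of arity r contributes N_{k-1}^r new terms at level k: N_k = 2 + N_{k-1} + N_{k-1}^2.
N_0 = 2
N_1 = 2 + 2 + 2^2 = 8
N_2 = 2 + 8 + 8^2 = 74

74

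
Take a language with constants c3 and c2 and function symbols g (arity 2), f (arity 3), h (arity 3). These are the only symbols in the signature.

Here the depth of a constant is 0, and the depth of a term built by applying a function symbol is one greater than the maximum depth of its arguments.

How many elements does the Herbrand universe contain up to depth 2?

21782

Count level by level. With function symbols g/2, f/3, h/3, the terms of depth ≤ k are the 2 constants together with each function applied to depth-≤(k−1) tuples, so N_k = 2 + N_{k-1}^2 + N_{k-1}^3 + N_{k-1}^3.
N_0 = 2
N_1 = 2 + 2^2 + 2^3 + 2^3 = 22
N_2 = 2 + 22^2 + 22^3 + 22^3 = 21782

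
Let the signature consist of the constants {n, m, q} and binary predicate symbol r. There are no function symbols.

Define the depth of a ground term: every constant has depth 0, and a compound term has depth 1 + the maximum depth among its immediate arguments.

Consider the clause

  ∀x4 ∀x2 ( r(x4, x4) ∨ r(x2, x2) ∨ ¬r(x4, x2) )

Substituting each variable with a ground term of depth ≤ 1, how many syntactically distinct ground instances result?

Ground terms of depth ≤ 1:
  With no function symbols every ground term is a constant, so there are exactly 3 ground terms at every depth bound.
  N_0 = 3
  N_1 = 3
  Explicitly: n, m, q.
So there are 3 ground terms available for substitution.
The clause has 2 distinct variables (x4, x2), each appearing in the body. In the free term algebra distinct substitutions yield syntactically distinct ground instances.
Number of ground instances = 3^2 = 9.

9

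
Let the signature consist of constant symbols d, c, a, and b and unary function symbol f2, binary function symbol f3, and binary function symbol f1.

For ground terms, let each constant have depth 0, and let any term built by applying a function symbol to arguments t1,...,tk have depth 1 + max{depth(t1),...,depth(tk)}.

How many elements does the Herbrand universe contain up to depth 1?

Write N_k for the number of ground terms of depth ≤ k. A term of depth ≤ k is either a constant or a function symbol applied to arguments of depth ≤ k−1, so N_k = 4 + N_{k-1} + N_{k-1}^2 + N_{k-1}^2.
N_0 = 4
N_1 = 4 + 4 + 4^2 + 4^2 = 40

40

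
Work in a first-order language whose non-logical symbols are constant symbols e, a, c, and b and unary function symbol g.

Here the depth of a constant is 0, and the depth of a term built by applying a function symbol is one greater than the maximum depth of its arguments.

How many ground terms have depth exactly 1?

4

Count level by level. With function symbols g/1, the terms of depth ≤ k are the 4 constants together with each function applied to depth-≤(k−1) tuples, so N_k = 4 + N_{k-1}.
N_0 = 4
N_1 = 4 + 4 = 8
Terms of depth exactly 1: N_1 − N_0 = 8 − 4 = 4.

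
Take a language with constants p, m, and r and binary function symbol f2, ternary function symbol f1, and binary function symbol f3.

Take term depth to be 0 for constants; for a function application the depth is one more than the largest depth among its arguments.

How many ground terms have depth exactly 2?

115155

Count level by level. With function symbols f2/2, f1/3, f3/2, the terms of depth ≤ k are the 3 constants together with each function applied to depth-≤(k−1) tuples, so N_k = 3 + N_{k-1}^2 + N_{k-1}^3 + N_{k-1}^2.
N_0 = 3
N_1 = 3 + 3^2 + 3^3 + 3^2 = 48
N_2 = 3 + 48^2 + 48^3 + 48^2 = 115203
Terms of depth exactly 2: N_2 − N_1 = 115203 − 48 = 115155.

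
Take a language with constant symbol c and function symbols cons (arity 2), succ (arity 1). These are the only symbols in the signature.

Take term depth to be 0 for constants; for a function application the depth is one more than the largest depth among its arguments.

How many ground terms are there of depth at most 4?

33673

If N_k denotes the number of depth-≤k ground terms, the 1 constant gives N_0 = 1, and each function symbol of arity r contributes N_{k-1}^r new terms at level k: N_k = 1 + N_{k-1}^2 + N_{k-1}.
N_0 = 1
N_1 = 1 + 1^2 + 1 = 3
N_2 = 1 + 3^2 + 3 = 13
N_3 = 1 + 13^2 + 13 = 183
N_4 = 1 + 183^2 + 183 = 33673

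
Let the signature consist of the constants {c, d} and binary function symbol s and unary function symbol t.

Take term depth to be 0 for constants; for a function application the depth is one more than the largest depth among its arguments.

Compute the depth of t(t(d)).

depth(t(d)) = 1 + depth(d) = 1 + 0 = 1
depth(t(t(d))) = 1 + depth(t(d)) = 1 + 1 = 2

2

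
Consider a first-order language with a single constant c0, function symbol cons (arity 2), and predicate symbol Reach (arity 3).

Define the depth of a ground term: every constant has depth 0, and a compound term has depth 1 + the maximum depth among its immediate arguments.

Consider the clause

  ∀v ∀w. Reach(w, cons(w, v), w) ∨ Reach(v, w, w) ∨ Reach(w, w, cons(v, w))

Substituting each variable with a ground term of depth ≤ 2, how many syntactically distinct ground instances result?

Ground terms of depth ≤ 2:
  Let N_k count ground terms of depth at most k. Each non-constant term of depth ≤ k is some function symbol applied to depth-≤(k−1) arguments, giving N_k = 1 + N_{k-1}^2.
  N_0 = 1
  N_1 = 1 + 1^2 = 2
  N_2 = 1 + 2^2 = 5
So there are 5 ground terms available for substitution.
There are 2 variables to instantiate (v, w), each occurring in at least one literal, so different choices give different ground instances.
Number of ground instances = 5^2 = 25.

25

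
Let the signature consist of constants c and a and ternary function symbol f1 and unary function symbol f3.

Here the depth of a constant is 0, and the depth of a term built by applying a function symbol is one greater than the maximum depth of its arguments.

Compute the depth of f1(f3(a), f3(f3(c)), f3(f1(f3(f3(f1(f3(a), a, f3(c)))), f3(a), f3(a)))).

depth(f3(a)) = 1 + depth(a) = 1 + 0 = 1
depth(f3(c)) = 1 + depth(c) = 1 + 0 = 1
depth(f3(f3(c))) = 1 + depth(f3(c)) = 1 + 1 = 2
depth(f1(f3(a), a, f3(c))) = 1 + max(1, 0, 1) = 2
depth(f3(f1(f3(a), a, f3(c)))) = 1 + depth(f1(f3(a), a, f3(c))) = 1 + 2 = 3
depth(f3(f3(f1(f3(a), a, f3(c))))) = 1 + depth(f3(f1(f3(a), a, f3(c)))) = 1 + 3 = 4
depth(f1(f3(f3(f1(f3(a), a, f3(c)))), f3(a), f3(a))) = 1 + max(4, 1, 1) = 5
depth(f3(f1(f3(f3(f1(f3(a), a, f3(c)))), f3(a), f3(a)))) = 1 + depth(f1(f3(f3(f1(f3(a), a, f3(c)))), f3(a), f3(a))) = 1 + 5 = 6
depth(f1(f3(a), f3(f3(c)), f3(f1(f3(f3(f1(f3(a), a, f3(c)))), f3(a), f3(a))))) = 1 + max(1, 2, 6) = 7

7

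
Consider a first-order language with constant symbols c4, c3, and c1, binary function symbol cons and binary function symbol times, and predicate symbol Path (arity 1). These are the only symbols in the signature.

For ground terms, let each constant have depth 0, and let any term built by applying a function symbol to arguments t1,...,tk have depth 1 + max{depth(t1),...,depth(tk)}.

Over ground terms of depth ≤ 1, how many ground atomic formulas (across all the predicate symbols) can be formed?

21

First count ground terms of depth ≤ 1.
Let N_k count ground terms of depth at most k. Each non-constant term of depth ≤ k is some function symbol applied to depth-≤(k−1) arguments, giving N_k = 3 + N_{k-1}^2 + N_{k-1}^2.
N_0 = 3
N_1 = 3 + 3^2 + 3^2 = 21
So |H| = 21.
A ground atom is a predicate applied to a tuple of terms from H, so the count is the sum over predicates of |H|^arity:
  Path: 21
Total ground atoms: 21.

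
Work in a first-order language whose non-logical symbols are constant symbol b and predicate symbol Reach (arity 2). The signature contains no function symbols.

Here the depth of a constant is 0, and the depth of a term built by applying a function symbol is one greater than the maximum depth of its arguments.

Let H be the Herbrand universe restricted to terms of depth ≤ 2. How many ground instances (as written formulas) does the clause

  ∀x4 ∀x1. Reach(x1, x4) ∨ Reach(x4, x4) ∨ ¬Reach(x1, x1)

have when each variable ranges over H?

1

Ground terms of depth ≤ 2:
  With no function symbols every ground term is a constant, so there is exactly 1 ground term at every depth bound.
  N_0 = 1
  N_1 = 1
  N_2 = 1
  Explicitly: b.
So there is exactly 1 ground term available for substitution.
The clause has 2 distinct variables (x4, x1), each appearing in the body. In the free term algebra distinct substitutions yield syntactically distinct ground instances.
Number of ground instances = 1^2 = 1.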